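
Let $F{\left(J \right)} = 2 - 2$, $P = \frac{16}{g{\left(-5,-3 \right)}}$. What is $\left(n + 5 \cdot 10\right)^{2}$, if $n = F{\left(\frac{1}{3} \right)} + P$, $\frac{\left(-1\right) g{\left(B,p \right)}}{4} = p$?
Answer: $\frac{23716}{9} \approx 2635.1$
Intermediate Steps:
$g{\left(B,p \right)} = - 4 p$
$P = \frac{4}{3}$ ($P = \frac{16}{\left(-4\right) \left(-3\right)} = \frac{16}{12} = 16 \cdot \frac{1}{12} = \frac{4}{3} \approx 1.3333$)
$F{\left(J \right)} = 0$
$n = \frac{4}{3}$ ($n = 0 + \frac{4}{3} = \frac{4}{3} \approx 1.3333$)
$\left(n + 5 \cdot 10\right)^{2} = \left(\frac{4}{3} + 5 \cdot 10\right)^{2} = \left(\frac{4}{3} + 50\right)^{2} = \left(\frac{154}{3}\right)^{2} = \frac{23716}{9}$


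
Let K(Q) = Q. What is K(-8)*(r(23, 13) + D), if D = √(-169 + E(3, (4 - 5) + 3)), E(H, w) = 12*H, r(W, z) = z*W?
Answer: -2392 - 8*I*√133 ≈ -2392.0 - 92.26*I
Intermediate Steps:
r(W, z) = W*z
D = I*√133 (D = √(-169 + 12*3) = √(-169 + 36) = √(-133) = I*√133 ≈ 11.533*I)
K(-8)*(r(23, 13) + D) = -8*(23*13 + I*√133) = -8*(299 + I*√133) = -2392 - 8*I*√133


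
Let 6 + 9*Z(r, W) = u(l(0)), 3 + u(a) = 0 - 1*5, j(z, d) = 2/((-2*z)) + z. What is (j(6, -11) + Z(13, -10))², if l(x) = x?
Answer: 5929/324 ≈ 18.299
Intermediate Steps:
j(z, d) = z - 1/z (j(z, d) = 2*(-1/(2*z)) + z = -1/z + z = z - 1/z)
u(a) = -8 (u(a) = -3 + (0 - 1*5) = -3 + (0 - 5) = -3 - 5 = -8)
Z(r, W) = -14/9 (Z(r, W) = -⅔ + (⅑)*(-8) = -⅔ - 8/9 = -14/9)
(j(6, -11) + Z(13, -10))² = ((6 - 1/6) - 14/9)² = ((6 - 1*⅙) - 14/9)² = ((6 - ⅙) - 14/9)² = (35/6 - 14/9)² = (77/18)² = 5929/324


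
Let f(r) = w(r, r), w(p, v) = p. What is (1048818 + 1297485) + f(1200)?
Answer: 2347503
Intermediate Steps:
f(r) = r
(1048818 + 1297485) + f(1200) = (1048818 + 1297485) + 1200 = 2346303 + 1200 = 2347503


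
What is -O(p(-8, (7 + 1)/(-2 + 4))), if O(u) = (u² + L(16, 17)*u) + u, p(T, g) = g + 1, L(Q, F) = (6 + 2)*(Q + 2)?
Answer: -750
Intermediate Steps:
L(Q, F) = 16 + 8*Q (L(Q, F) = 8*(2 + Q) = 16 + 8*Q)
p(T, g) = 1 + g
O(u) = u² + 145*u (O(u) = (u² + (16 + 8*16)*u) + u = (u² + (16 + 128)*u) + u = (u² + 144*u) + u = u² + 145*u)
-O(p(-8, (7 + 1)/(-2 + 4))) = -(1 + (7 + 1)/(-2 + 4))*(145 + (1 + (7 + 1)/(-2 + 4))) = -(1 + 8/2)*(145 + (1 + 8/2)) = -(1 + 8*(½))*(145 + (1 + 8*(½))) = -(1 + 4)*(145 + (1 + 4)) = -5*(145 + 5) = -5*150 = -1*750 = -750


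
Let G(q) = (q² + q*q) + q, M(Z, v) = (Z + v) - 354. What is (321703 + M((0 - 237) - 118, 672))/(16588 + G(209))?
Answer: 321666/104159 ≈ 3.0882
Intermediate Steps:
M(Z, v) = -354 + Z + v
G(q) = q + 2*q² (G(q) = (q² + q²) + q = 2*q² + q = q + 2*q²)
(321703 + M((0 - 237) - 118, 672))/(16588 + G(209)) = (321703 + (-354 + ((0 - 237) - 118) + 672))/(16588 + 209*(1 + 2*209)) = (321703 + (-354 + (-237 - 118) + 672))/(16588 + 209*(1 + 418)) = (321703 + (-354 - 355 + 672))/(16588 + 209*419) = (321703 - 37)/(16588 + 87571) = 321666/104159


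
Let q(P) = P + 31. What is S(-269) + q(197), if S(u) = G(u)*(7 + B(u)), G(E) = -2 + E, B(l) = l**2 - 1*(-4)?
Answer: -19612584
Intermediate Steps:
B(l) = 4 + l**2 (B(l) = l**2 + 4 = 4 + l**2)
q(P) = 31 + P
S(u) = (-2 + u)*(11 + u**2) (S(u) = (-2 + u)*(7 + (4 + u**2)) = (-2 + u)*(11 + u**2))
S(-269) + q(197) = (-2 - 269)*(11 + (-269)**2) + (31 + 197) = -271*(11 + 72361) + 228 = -271*72372 + 228 = -19612812 + 228 = -19612584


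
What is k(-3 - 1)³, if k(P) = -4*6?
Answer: -13824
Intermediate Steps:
k(P) = -24
k(-3 - 1)³ = (-24)³ = -13824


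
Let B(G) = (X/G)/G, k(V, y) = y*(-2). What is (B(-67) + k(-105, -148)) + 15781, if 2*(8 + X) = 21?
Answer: 144339311/8978 ≈ 16077.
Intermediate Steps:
X = 5/2 (X = -8 + (½)*21 = -8 + 21/2 = 5/2 ≈ 2.5000)
k(V, y) = -2*y
B(G) = 5/(2*G²) (B(G) = (5/(2*G))/G = 5/(2*G²))
(B(-67) + k(-105, -148)) + 15781 = ((5/2)/(-67)² - 2*(-148)) + 15781 = ((5/2)*(1/4489) + 296) + 15781 = (5/8978 + 296) + 15781 = 2657493/8978 + 15781 = 144339311/8978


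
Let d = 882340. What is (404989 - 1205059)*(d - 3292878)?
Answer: 1928599137660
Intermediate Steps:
(404989 - 1205059)*(d - 3292878) = (404989 - 1205059)*(882340 - 3292878) = -800070*(-2410538) = 1928599137660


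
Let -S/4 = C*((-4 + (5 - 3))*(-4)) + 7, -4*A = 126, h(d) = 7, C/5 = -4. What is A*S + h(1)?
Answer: -19271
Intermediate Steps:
C = -20 (C = 5*(-4) = -20)
A = -63/2 (A = -¼*126 = -63/2 ≈ -31.500)
S = 612 (S = -4*(-20*(-4 + (5 - 3))*(-4) + 7) = -4*(-20*(-4 + 2)*(-4) + 7) = -4*(-(-40)*(-4) + 7) = -4*(-20*8 + 7) = -4*(-160 + 7) = -4*(-153) = 612)
A*S + h(1) = -63/2*612 + 7 = -19278 + 7 = -19271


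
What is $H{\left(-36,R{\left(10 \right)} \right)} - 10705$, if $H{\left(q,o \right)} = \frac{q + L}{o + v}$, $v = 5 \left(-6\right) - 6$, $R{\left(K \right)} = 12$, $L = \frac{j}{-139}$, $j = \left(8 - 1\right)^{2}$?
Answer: $- \frac{35706827}{3336} \approx -10703.0$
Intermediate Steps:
$j = 49$ ($j = 7^{2} = 49$)
$L = - \frac{49}{139}$ ($L = \frac{49}{-139} = 49 \left(- \frac{1}{139}\right) = - \frac{49}{139} \approx -0.35252$)
$v = -36$ ($v = -30 - 6 = -36$)
$H{\left(q,o \right)} = \frac{- \frac{49}{139} + q}{-36 + o}$ ($H{\left(q,o \right)} = \frac{q - \frac{49}{139}}{o - 36} = \frac{- \frac{49}{139} + q}{-36 + o}$)
$H{\left(-36,R{\left(10 \right)} \right)} - 10705 = \frac{- \frac{49}{139} - 36}{-36 + 12} - 10705 = \frac{1}{-24} \left(- \frac{5053}{139}\right) - 10705 = \left(- \frac{1}{24}\right) \left(- \frac{5053}{139}\right) - 10705 = \frac{5053}{3336} - 10705 = - \frac{35706827}{3336}$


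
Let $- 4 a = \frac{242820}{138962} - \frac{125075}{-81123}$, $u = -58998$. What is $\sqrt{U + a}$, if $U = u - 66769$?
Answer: $\frac{i \sqrt{15982682010663734855384007}}{11273014326} \approx 354.64 i$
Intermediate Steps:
$a = - \frac{18539479505}{22546028652}$ ($a = - \frac{\frac{242820}{138962} - \frac{125075}{-81123}}{4} = - \frac{242820 \cdot \frac{1}{138962} - - \frac{125075}{81123}}{4} = - \frac{\frac{121410}{69481} + \frac{125075}{81123}}{4} = \left(- \frac{1}{4}\right) \frac{18539479505}{5636507163} = - \frac{18539479505}{22546028652} \approx -0.82229$)
$U = -125767$ ($U = -58998 - 66769 = -125767$)
$\sqrt{U + a} = \sqrt{-125767 - \frac{18539479505}{22546028652}} = \sqrt{- \frac{2835564924955589}{22546028652}} = \frac{i \sqrt{15982682010663734855384007}}{11273014326}$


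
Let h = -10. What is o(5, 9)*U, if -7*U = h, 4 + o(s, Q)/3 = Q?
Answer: 150/7 ≈ 21.429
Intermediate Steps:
o(s, Q) = -12 + 3*Q
U = 10/7 (U = -⅐*(-10) = 10/7 ≈ 1.4286)
o(5, 9)*U = (-12 + 3*9)*(10/7) = (-12 + 27)*(10/7) = 15*(10/7) = 150/7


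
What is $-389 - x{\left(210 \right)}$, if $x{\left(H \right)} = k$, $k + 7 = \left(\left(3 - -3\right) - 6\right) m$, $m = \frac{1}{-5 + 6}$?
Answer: $-382$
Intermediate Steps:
$m = 1$ ($m = 1^{-1} = 1$)
$k = -7$ ($k = -7 + \left(\left(3 - -3\right) - 6\right) 1 = -7 + \left(\left(3 + 3\right) - 6\right) 1 = -7 + \left(6 - 6\right) 1 = -7 + 0 \cdot 1 = -7 + 0 = -7$)
$x{\left(H \right)} = -7$
$-389 - x{\left(210 \right)} = -389 - -7 = -389 + 7 = -382$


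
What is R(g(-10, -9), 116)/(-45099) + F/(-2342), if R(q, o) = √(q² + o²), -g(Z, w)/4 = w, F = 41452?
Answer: -20726/1171 - 4*√922/45099 ≈ -17.702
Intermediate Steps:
g(Z, w) = -4*w
R(q, o) = √(o² + q²)
R(g(-10, -9), 116)/(-45099) + F/(-2342) = √(116² + (-4*(-9))²)/(-45099) + 41452/(-2342) = √(13456 + 36²)*(-1/45099) + 41452*(-1/2342) = √(13456 + 1296)*(-1/45099) - 20726/1171 = √14752*(-1/45099) - 20726/1171 = (4*√922)*(-1/45099) - 20726/1171 = -4*√922/45099 - 20726/1171 = -20726/1171 - 4*√922/45099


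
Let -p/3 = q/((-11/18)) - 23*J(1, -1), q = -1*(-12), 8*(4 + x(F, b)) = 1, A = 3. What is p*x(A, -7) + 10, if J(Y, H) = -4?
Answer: 18727/22 ≈ 851.23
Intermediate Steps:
x(F, b) = -31/8 (x(F, b) = -4 + (1/8)*1 = -4 + 1/8 = -31/8)
q = 12
p = -2388/11 (p = -3*(12/((-11/18)) - 23/(1/(-4))) = -3*(12/((-11*1/18)) - 23/(-1/4)) = -3*(12/(-11/18) - 23*(-4)) = -3*(12*(-18/11) + 92) = -3*(-216/11 + 92) = -3*796/11 = -2388/11 ≈ -217.09)
p*x(A, -7) + 10 = -2388/11*(-31/8) + 10 = 18507/22 + 10 = 18727/22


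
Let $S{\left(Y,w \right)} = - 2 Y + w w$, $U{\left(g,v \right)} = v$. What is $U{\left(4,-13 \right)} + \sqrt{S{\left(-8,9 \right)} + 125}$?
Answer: $-13 + \sqrt{222} \approx 1.8997$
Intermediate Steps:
$S{\left(Y,w \right)} = w^{2} - 2 Y$ ($S{\left(Y,w \right)} = - 2 Y + w^{2} = w^{2} - 2 Y$)
$U{\left(4,-13 \right)} + \sqrt{S{\left(-8,9 \right)} + 125} = -13 + \sqrt{\left(9^{2} - -16\right) + 125} = -13 + \sqrt{\left(81 + 16\right) + 125} = -13 + \sqrt{97 + 125} = -13 + \sqrt{222}$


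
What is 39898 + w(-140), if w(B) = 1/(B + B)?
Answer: 11171439/280 ≈ 39898.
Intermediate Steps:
w(B) = 1/(2*B)
39898 + w(-140) = 39898 + (½)/(-140) = 39898 + (½)*(-1/140) = 39898 - 1/280 = 11171439/280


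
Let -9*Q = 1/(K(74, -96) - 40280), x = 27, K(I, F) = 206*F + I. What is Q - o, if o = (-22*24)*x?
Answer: 7695930529/539838 ≈ 14256.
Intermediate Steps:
K(I, F) = I + 206*F
Q = 1/539838 (Q = -1/(9*((74 + 206*(-96)) - 40280)) = -1/(9*((74 - 19776) - 40280)) = -1/(9*(-19702 - 40280)) = -⅑/(-59982) = -⅑*(-1/59982) = 1/539838 ≈ 1.8524e-6)
o = -14256 (o = -22*24*27 = -528*27 = -14256)
Q - o = 1/539838 - 1*(-14256) = 1/539838 + 14256 = 7695930529/539838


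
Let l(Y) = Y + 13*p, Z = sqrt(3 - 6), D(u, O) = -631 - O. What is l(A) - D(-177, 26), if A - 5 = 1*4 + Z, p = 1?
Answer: 679 + I*sqrt(3) ≈ 679.0 + 1.732*I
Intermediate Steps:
Z = I*sqrt(3) (Z = sqrt(-3) = I*sqrt(3) ≈ 1.732*I)
A = 9 + I*sqrt(3) (A = 5 + (1*4 + I*sqrt(3)) = 5 + (4 + I*sqrt(3)) = 9 + I*sqrt(3) ≈ 9.0 + 1.732*I)
l(Y) = 13 + Y (l(Y) = Y + 13*1 = Y + 13 = 13 + Y)
l(A) - D(-177, 26) = (13 + (9 + I*sqrt(3))) - (-631 - 1*26) = (22 + I*sqrt(3)) - (-631 - 26) = (22 + I*sqrt(3)) - 1*(-657) = (22 + I*sqrt(3)) + 657 = 679 + I*sqrt(3)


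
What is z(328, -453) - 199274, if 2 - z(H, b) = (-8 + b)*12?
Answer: -193740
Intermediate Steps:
z(H, b) = 98 - 12*b (z(H, b) = 2 - (-8 + b)*12 = 2 - (-96 + 12*b) = 2 + (96 - 12*b) = 98 - 12*b)
z(328, -453) - 199274 = (98 - 12*(-453)) - 199274 = (98 + 5436) - 199274 = 5534 - 199274 = -193740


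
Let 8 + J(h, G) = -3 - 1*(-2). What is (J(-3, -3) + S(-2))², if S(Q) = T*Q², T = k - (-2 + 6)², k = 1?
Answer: 4761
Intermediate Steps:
T = -15 (T = 1 - (-2 + 6)² = 1 - 1*4² = 1 - 1*16 = 1 - 16 = -15)
J(h, G) = -9 (J(h, G) = -8 + (-3 - 1*(-2)) = -8 + (-3 + 2) = -8 - 1 = -9)
S(Q) = -15*Q²
(J(-3, -3) + S(-2))² = (-9 - 15*(-2)²)² = (-9 - 15*4)² = (-9 - 60)² = (-69)² = 4761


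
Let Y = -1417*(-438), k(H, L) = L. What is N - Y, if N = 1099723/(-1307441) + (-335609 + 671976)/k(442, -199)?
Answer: -161920146202038/260180759 ≈ -6.2234e+5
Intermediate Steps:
Y = 620646
N = -439998851724/260180759 (N = 1099723/(-1307441) + (-335609 + 671976)/(-199) = 1099723*(-1/1307441) + 336367*(-1/199) = -1099723/1307441 - 336367/199 = -439998851724/260180759 ≈ -1691.1)
N - Y = -439998851724/260180759 - 1*620646 = -439998851724/260180759 - 620646 = -161920146202038/260180759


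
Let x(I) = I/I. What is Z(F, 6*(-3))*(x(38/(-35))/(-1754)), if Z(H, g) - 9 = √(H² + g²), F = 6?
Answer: -9/1754 - 3*√10/877 ≈ -0.015949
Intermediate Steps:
x(I) = 1
Z(H, g) = 9 + √(H² + g²)
Z(F, 6*(-3))*(x(38/(-35))/(-1754)) = (9 + √(6² + (6*(-3))²))*(1/(-1754)) = (9 + √(36 + (-18)²))*(1*(-1/1754)) = (9 + √(36 + 324))*(-1/1754) = (9 + √360)*(-1/1754) = (9 + 6*√10)*(-1/1754) = -9/1754 - 3*√10/877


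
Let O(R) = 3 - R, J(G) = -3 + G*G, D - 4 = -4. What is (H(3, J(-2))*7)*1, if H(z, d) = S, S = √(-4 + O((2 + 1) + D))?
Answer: 14*I ≈ 14.0*I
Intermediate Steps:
D = 0 (D = 4 - 4 = 0)
J(G) = -3 + G²
S = 2*I (S = √(-4 + (3 - ((2 + 1) + 0))) = √(-4 + (3 - (3 + 0))) = √(-4 + (3 - 1*3)) = √(-4 + (3 - 3)) = √(-4 + 0) = √(-4) = 2*I ≈ 2.0*I)
H(z, d) = 2*I
(H(3, J(-2))*7)*1 = ((2*I)*7)*1 = (14*I)*1 = 14*I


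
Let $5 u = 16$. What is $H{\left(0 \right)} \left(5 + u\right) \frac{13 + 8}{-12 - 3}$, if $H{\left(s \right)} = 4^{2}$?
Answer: $- \frac{4592}{25} \approx -183.68$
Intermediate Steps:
$u = \frac{16}{5}$ ($u = \frac{1}{5} \cdot 16 = \frac{16}{5} \approx 3.2$)
$H{\left(s \right)} = 16$
$H{\left(0 \right)} \left(5 + u\right) \frac{13 + 8}{-12 - 3} = 16 \left(5 + \frac{16}{5}\right) \frac{13 + 8}{-12 - 3} = 16 \cdot \frac{41}{5} \frac{21}{-15} = \frac{656 \cdot 21 \left(- \frac{1}{15}\right)}{5} = \frac{656}{5} \left(- \frac{7}{5}\right) = - \frac{4592}{25}$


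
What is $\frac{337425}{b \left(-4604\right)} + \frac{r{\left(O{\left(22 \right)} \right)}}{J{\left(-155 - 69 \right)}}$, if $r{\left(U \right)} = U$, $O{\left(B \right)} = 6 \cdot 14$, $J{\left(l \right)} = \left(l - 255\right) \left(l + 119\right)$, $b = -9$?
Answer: $\frac{269432873}{33079740} \approx 8.145$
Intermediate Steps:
$J{\left(l \right)} = \left(-255 + l\right) \left(119 + l\right)$
$O{\left(B \right)} = 84$
$\frac{337425}{b \left(-4604\right)} + \frac{r{\left(O{\left(22 \right)} \right)}}{J{\left(-155 - 69 \right)}} = \frac{337425}{\left(-9\right) \left(-4604\right)} + \frac{84}{-30345 + \left(-155 - 69\right)^{2} - 136 \left(-155 - 69\right)} = \frac{337425}{41436} + \frac{84}{-30345 + \left(-224\right)^{2} - -30464} = 337425 \cdot \frac{1}{41436} + \frac{84}{-30345 + 50176 + 30464} = \frac{112475}{13812} + \frac{84}{50295} = \frac{112475}{13812} + 84 \cdot \frac{1}{50295} = \frac{112475}{13812} + \frac{4}{2395} = \frac{269432873}{33079740}$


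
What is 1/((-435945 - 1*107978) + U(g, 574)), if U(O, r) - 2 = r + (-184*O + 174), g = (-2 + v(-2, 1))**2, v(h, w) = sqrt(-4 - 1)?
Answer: -I/(736*sqrt(5) + 542989*I) ≈ -1.8416e-6 - 5.5818e-9*I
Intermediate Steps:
v(h, w) = I*sqrt(5) (v(h, w) = sqrt(-5) = I*sqrt(5))
g = (-2 + I*sqrt(5))**2 ≈ -1.0 - 8.9443*I
U(O, r) = 176 + r - 184*O (U(O, r) = 2 + (r + (-184*O + 174)) = 2 + (r + (174 - 184*O)) = 2 + (174 + r - 184*O) = 176 + r - 184*O)
1/((-435945 - 1*107978) + U(g, 574)) = 1/((-435945 - 1*107978) + (176 + 574 - 184*(2 - I*sqrt(5))**2)) = 1/((-435945 - 107978) + (750 - 184*(2 - I*sqrt(5))**2)) = 1/(-543923 + (750 - 184*(2 - I*sqrt(5))**2)) = 1/(-543173 - 184*(2 - I*sqrt(5))**2)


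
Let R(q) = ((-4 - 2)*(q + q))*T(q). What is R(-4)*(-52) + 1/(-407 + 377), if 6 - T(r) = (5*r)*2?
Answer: -3444481/30 ≈ -1.1482e+5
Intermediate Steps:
T(r) = 6 - 10*r (T(r) = 6 - 5*r*2 = 6 - 10*r)
R(q) = -12*q*(6 - 10*q) (R(q) = ((-4 - 2)*(q + q))*(6 - 10*q) = (-12*q)*(6 - 10*q) = -12*q*(6 - 10*q))
R(-4)*(-52) + 1/(-407 + 377) = (24*(-4)*(-3 + 5*(-4)))*(-52) + 1/(-407 + 377) = (24*(-4)*(-3 - 20))*(-52) + 1/(-30) = (24*(-4)*(-23))*(-52) - 1/30 = 2208*(-52) - 1/30 = -114816 - 1/30 = -3444481/30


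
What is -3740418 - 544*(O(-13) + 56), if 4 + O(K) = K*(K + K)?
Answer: -3952578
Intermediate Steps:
O(K) = -4 + 2*K² (O(K) = -4 + K*(K + K) = -4 + K*(2*K) = -4 + 2*K²)
-3740418 - 544*(O(-13) + 56) = -3740418 - 544*((-4 + 2*(-13)²) + 56) = -3740418 - 544*((-4 + 2*169) + 56) = -3740418 - 544*((-4 + 338) + 56) = -3740418 - 544*(334 + 56) = -3740418 - 544*390 = -3740418 - 1*212160 = -3740418 - 212160 = -3952578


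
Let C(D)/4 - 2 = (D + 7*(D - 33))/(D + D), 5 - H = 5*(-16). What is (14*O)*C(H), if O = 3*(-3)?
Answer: -198828/85 ≈ -2339.2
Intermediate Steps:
H = 85 (H = 5 - 5*(-16) = 5 - 1*(-80) = 5 + 80 = 85)
C(D) = 8 + 2*(-231 + 8*D)/D (C(D) = 8 + 4*((D + 7*(D - 33))/(D + D)) = 8 + 4*((D + 7*(-33 + D))/((2*D))) = 8 + 4*((D + (-231 + 7*D))*(1/(2*D))) = 8 + 4*((-231 + 8*D)*(1/(2*D))) = 8 + 4*((-231 + 8*D)/(2*D)) = 8 + 2*(-231 + 8*D)/D)
O = -9
(14*O)*C(H) = (14*(-9))*(24 - 462/85) = -126*(24 - 462*1/85) = -126*(24 - 462/85) = -126*1578/85 = -198828/85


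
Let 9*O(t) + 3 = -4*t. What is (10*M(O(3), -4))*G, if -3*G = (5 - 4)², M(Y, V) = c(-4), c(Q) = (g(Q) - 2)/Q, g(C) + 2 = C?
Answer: -20/3 ≈ -6.6667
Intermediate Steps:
g(C) = -2 + C
O(t) = -⅓ - 4*t/9 (O(t) = -⅓ + (-4*t)/9 = -⅓ - 4*t/9)
c(Q) = (-4 + Q)/Q (c(Q) = ((-2 + Q) - 2)/Q = (-4 + Q)/Q)
M(Y, V) = 2 (M(Y, V) = (-4 - 4)/(-4) = -¼*(-8) = 2)
G = -⅓ (G = -(5 - 4)²/3 = -⅓*1² = -⅓*1 = -⅓ ≈ -0.33333)
(10*M(O(3), -4))*G = (10*2)*(-⅓) = 20*(-⅓) = -20/3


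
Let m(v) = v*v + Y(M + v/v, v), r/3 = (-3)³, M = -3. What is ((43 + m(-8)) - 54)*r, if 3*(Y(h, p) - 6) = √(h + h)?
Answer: -4779 - 54*I ≈ -4779.0 - 54.0*I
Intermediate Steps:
r = -81 (r = 3*(-3)³ = 3*(-27) = -81)
Y(h, p) = 6 + √2*√h/3 (Y(h, p) = 6 + √(h + h)/3 = 6 + √(2*h)/3 = 6 + (√2*√h)/3 = 6 + √2*√h/3)
m(v) = 6 + v² + 2*I/3 (m(v) = v*v + (6 + √2*√(-3 + v/v)/3) = v² + (6 + √2*√(-3 + 1)/3) = v² + (6 + √2*√(-2)/3) = v² + (6 + √2*(I*√2)/3) = v² + (6 + 2*I/3) = 6 + v² + 2*I/3)
((43 + m(-8)) - 54)*r = ((43 + (6 + (-8)² + 2*I/3)) - 54)*(-81) = ((43 + (6 + 64 + 2*I/3)) - 54)*(-81) = ((43 + (70 + 2*I/3)) - 54)*(-81) = ((113 + 2*I/3) - 54)*(-81) = (59 + 2*I/3)*(-81) = -4779 - 54*I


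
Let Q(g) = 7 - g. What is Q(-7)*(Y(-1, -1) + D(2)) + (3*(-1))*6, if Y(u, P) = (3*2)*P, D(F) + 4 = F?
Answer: -130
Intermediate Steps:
D(F) = -4 + F
Y(u, P) = 6*P
Q(-7)*(Y(-1, -1) + D(2)) + (3*(-1))*6 = (7 - 1*(-7))*(6*(-1) + (-4 + 2)) + (3*(-1))*6 = (7 + 7)*(-6 - 2) - 3*6 = 14*(-8) - 18 = -112 - 18 = -130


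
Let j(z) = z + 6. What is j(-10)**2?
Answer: 16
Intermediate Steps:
j(z) = 6 + z
j(-10)**2 = (6 - 10)**2 = (-4)**2 = 16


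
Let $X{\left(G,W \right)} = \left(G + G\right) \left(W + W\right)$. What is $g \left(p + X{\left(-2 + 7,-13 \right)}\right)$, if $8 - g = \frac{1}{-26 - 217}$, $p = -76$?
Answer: $- \frac{217840}{81} \approx -2689.4$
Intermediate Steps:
$X{\left(G,W \right)} = 4 G W$ ($X{\left(G,W \right)} = 2 G 2 W = 4 G W$)
$g = \frac{1945}{243}$ ($g = 8 - \frac{1}{-26 - 217} = 8 - \frac{1}{-243} = 8 - - \frac{1}{243} = 8 + \frac{1}{243} = \frac{1945}{243} \approx 8.0041$)
$g \left(p + X{\left(-2 + 7,-13 \right)}\right) = \frac{1945 \left(-76 + 4 \left(-2 + 7\right) \left(-13\right)\right)}{243} = \frac{1945 \left(-76 + 4 \cdot 5 \left(-13\right)\right)}{243} = \frac{1945 \left(-76 - 260\right)}{243} = \frac{1945}{243} \left(-336\right) = - \frac{217840}{81}$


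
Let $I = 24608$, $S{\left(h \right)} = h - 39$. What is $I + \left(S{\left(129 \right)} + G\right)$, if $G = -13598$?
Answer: $11100$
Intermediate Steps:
$S{\left(h \right)} = -39 + h$
$I + \left(S{\left(129 \right)} + G\right) = 24608 + \left(\left(-39 + 129\right) - 13598\right) = 24608 + \left(90 - 13598\right) = 24608 - 13508 = 11100$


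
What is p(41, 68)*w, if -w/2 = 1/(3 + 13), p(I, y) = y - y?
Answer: 0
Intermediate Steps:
p(I, y) = 0
w = -⅛ (w = -2/(3 + 13) = -2/16 = -2*1/16 = -⅛ ≈ -0.12500)
p(41, 68)*w = 0*(-⅛) = 0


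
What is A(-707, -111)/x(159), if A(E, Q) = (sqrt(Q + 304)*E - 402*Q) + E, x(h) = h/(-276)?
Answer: -4040180/53 + 65044*sqrt(193)/53 ≈ -59180.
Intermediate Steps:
x(h) = -h/276 (x(h) = h*(-1/276) = -h/276)
A(E, Q) = E - 402*Q + E*sqrt(304 + Q) (A(E, Q) = (sqrt(304 + Q)*E - 402*Q) + E = (E*sqrt(304 + Q) - 402*Q) + E = (-402*Q + E*sqrt(304 + Q)) + E = E - 402*Q + E*sqrt(304 + Q))
A(-707, -111)/x(159) = (-707 - 402*(-111) - 707*sqrt(304 - 111))/((-1/276*159)) = (-707 + 44622 - 707*sqrt(193))/(-53/92) = (43915 - 707*sqrt(193))*(-92/53) = -4040180/53 + 65044*sqrt(193)/53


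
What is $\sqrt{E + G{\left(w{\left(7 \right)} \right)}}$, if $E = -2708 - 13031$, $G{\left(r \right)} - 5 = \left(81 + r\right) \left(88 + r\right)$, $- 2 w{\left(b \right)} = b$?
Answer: $\frac{i \sqrt{36741}}{2} \approx 95.84 i$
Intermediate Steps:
$w{\left(b \right)} = - \frac{b}{2}$
$G{\left(r \right)} = 5 + \left(81 + r\right) \left(88 + r\right)$
$E = -15739$
$\sqrt{E + G{\left(w{\left(7 \right)} \right)}} = \sqrt{-15739 + \left(7133 + \left(\left(- \frac{1}{2}\right) 7\right)^{2} + 169 \left(\left(- \frac{1}{2}\right) 7\right)\right)} = \sqrt{-15739 + \left(7133 + \left(- \frac{7}{2}\right)^{2} + 169 \left(- \frac{7}{2}\right)\right)} = \sqrt{-15739 + \left(7133 + \frac{49}{4} - \frac{1183}{2}\right)} = \sqrt{-15739 + \frac{26215}{4}} = \sqrt{- \frac{36741}{4}} = \frac{i \sqrt{36741}}{2}$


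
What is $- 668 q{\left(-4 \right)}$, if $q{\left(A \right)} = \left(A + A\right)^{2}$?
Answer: $-42752$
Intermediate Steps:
$q{\left(A \right)} = 4 A^{2}$ ($q{\left(A \right)} = \left(2 A\right)^{2} = 4 A^{2}$)
$- 668 q{\left(-4 \right)} = - 668 \cdot 4 \left(-4\right)^{2} = - 668 \cdot 4 \cdot 16 = \left(-668\right) 64 = -42752$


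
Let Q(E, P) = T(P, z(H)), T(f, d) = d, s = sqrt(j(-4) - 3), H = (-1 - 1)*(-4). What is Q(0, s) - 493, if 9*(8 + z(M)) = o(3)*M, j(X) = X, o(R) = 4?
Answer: -4477/9 ≈ -497.44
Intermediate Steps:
H = 8 (H = -2*(-4) = 8)
z(M) = -8 + 4*M/9 (z(M) = -8 + (4*M)/9 = -8 + 4*M/9)
s = I*sqrt(7) (s = sqrt(-4 - 3) = sqrt(-7) = I*sqrt(7) ≈ 2.6458*I)
Q(E, P) = -40/9 (Q(E, P) = -8 + (4/9)*8 = -8 + 32/9 = -40/9)
Q(0, s) - 493 = -40/9 - 493 = -4477/9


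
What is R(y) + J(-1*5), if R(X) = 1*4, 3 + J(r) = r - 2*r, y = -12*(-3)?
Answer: 6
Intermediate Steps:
y = 36
J(r) = -3 - r (J(r) = -3 + (r - 2*r) = -3 - r)
R(X) = 4
R(y) + J(-1*5) = 4 + (-3 - (-1)*5) = 4 + (-3 - 1*(-5)) = 4 + (-3 + 5) = 4 + 2 = 6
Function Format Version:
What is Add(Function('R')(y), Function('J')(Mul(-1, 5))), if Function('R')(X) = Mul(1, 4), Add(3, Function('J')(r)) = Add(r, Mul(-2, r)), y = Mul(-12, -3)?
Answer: 6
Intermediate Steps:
y = 36
Function('J')(r) = Add(-3, Mul(-1, r)) (Function('J')(r) = Add(-3, Add(r, Mul(-2, r))) = Add(-3, Mul(-1, r)))
Function('R')(X) = 4
Add(Function('R')(y), Function('J')(Mul(-1, 5))) = Add(4, Add(-3, Mul(-1, Mul(-1, 5)))) = Add(4, Add(-3, Mul(-1, -5))) = Add(4, Add(-3, 5)) = Add(4, 2) = 6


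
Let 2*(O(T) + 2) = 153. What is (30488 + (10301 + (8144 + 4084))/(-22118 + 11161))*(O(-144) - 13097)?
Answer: -8699928213915/21914 ≈ -3.9700e+8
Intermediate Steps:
O(T) = 149/2 (O(T) = -2 + (1/2)*153 = -2 + 153/2 = 149/2)
(30488 + (10301 + (8144 + 4084))/(-22118 + 11161))*(O(-144) - 13097) = (30488 + (10301 + (8144 + 4084))/(-22118 + 11161))*(149/2 - 13097) = (30488 + (10301 + 12228)/(-10957))*(-26045/2) = (30488 + 22529*(-1/10957))*(-26045/2) = (30488 - 22529/10957)*(-26045/2) = (334034487/10957)*(-26045/2) = -8699928213915/21914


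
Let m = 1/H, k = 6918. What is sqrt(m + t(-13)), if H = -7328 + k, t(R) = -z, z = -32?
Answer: sqrt(5378790)/410 ≈ 5.6566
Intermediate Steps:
t(R) = 32 (t(R) = -1*(-32) = 32)
H = -410 (H = -7328 + 6918 = -410)
m = -1/410 (m = 1/(-410) = -1/410 ≈ -0.0024390)
sqrt(m + t(-13)) = sqrt(-1/410 + 32) = sqrt(13119/410) = sqrt(5378790)/410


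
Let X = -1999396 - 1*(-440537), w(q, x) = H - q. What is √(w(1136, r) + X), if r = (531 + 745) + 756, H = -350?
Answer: I*√1560345 ≈ 1249.1*I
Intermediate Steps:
r = 2032 (r = 1276 + 756 = 2032)
w(q, x) = -350 - q
X = -1558859 (X = -1999396 + 440537 = -1558859)
√(w(1136, r) + X) = √((-350 - 1*1136) - 1558859) = √((-350 - 1136) - 1558859) = √(-1486 - 1558859) = √(-1560345) = I*√1560345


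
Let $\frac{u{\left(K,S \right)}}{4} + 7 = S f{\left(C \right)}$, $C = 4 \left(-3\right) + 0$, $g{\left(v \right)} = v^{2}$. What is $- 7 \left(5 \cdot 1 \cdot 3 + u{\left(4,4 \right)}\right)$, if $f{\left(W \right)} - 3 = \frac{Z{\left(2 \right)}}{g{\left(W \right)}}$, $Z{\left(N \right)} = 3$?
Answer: $- \frac{742}{3} \approx -247.33$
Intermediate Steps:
$C = -12$ ($C = -12 + 0 = -12$)
$f{\left(W \right)} = 3 + \frac{3}{W^{2}}$
$u{\left(K,S \right)} = -28 + \frac{145 S}{12}$ ($u{\left(K,S \right)} = -28 + 4 S \left(3 + \frac{3}{144}\right) = -28 + 4 S \left(3 + 3 \cdot \frac{1}{144}\right) = -28 + 4 S \left(3 + \frac{1}{48}\right) = -28 + 4 S \frac{145}{48} = -28 + 4 \frac{145 S}{48} = -28 + \frac{145 S}{12}$)
$- 7 \left(5 \cdot 1 \cdot 3 + u{\left(4,4 \right)}\right) = - 7 \left(5 \cdot 1 \cdot 3 + \left(-28 + \frac{145}{12} \cdot 4\right)\right) = - 7 \left(5 \cdot 3 + \left(-28 + \frac{145}{3}\right)\right) = - 7 \left(15 + \frac{61}{3}\right) = \left(-7\right) \frac{106}{3} = - \frac{742}{3}$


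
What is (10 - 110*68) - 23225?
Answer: -30695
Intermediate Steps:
(10 - 110*68) - 23225 = (10 - 7480) - 23225 = -7470 - 23225 = -30695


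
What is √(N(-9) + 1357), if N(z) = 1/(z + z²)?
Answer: √195410/12 ≈ 36.838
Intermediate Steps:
√(N(-9) + 1357) = √(1/((-9)*(1 - 9)) + 1357) = √(-⅑/(-8) + 1357) = √(-⅑*(-⅛) + 1357) = √(1/72 + 1357) = √(97705/72) = √195410/12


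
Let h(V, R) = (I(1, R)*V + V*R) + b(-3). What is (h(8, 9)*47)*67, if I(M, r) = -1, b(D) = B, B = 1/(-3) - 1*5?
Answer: 554224/3 ≈ 1.8474e+5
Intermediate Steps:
B = -16/3 (B = -⅓ - 5 = -16/3 ≈ -5.3333)
b(D) = -16/3
h(V, R) = -16/3 - V + R*V (h(V, R) = (-V + V*R) - 16/3 = (-V + R*V) - 16/3 = -16/3 - V + R*V)
(h(8, 9)*47)*67 = ((-16/3 - 1*8 + 9*8)*47)*67 = ((-16/3 - 8 + 72)*47)*67 = ((176/3)*47)*67 = (8272/3)*67 = 554224/3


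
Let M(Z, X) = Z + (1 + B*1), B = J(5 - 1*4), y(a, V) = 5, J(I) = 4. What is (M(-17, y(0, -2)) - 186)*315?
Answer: -62370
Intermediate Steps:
B = 4
M(Z, X) = 5 + Z (M(Z, X) = Z + (1 + 4*1) = Z + (1 + 4) = Z + 5 = 5 + Z)
(M(-17, y(0, -2)) - 186)*315 = ((5 - 17) - 186)*315 = (-12 - 186)*315 = -198*315 = -62370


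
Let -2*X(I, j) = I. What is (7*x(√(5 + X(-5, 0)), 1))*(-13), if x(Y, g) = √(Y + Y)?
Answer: -91*30^(¼) ≈ -212.97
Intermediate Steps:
X(I, j) = -I/2
x(Y, g) = √2*√Y (x(Y, g) = √(2*Y) = √2*√Y)
(7*x(√(5 + X(-5, 0)), 1))*(-13) = (7*(√2*√(√(5 - ½*(-5)))))*(-13) = (7*(√2*√(√(5 + 5/2))))*(-13) = (7*(√2*√(√(15/2))))*(-13) = (7*(√2*√(√30/2)))*(-13) = (7*(√2*(2^(¾)*15^(¼)/2)))*(-13) = (7*30^(¼))*(-13) = -91*30^(¼)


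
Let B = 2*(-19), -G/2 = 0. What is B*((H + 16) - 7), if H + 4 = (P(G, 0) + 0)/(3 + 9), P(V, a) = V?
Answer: -190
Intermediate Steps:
G = 0 (G = -2*0 = 0)
B = -38
H = -4 (H = -4 + (0 + 0)/(3 + 9) = -4 + 0/12 = -4 + 0*(1/12) = -4 + 0 = -4)
B*((H + 16) - 7) = -38*((-4 + 16) - 7) = -38*(12 - 7) = -38*5 = -190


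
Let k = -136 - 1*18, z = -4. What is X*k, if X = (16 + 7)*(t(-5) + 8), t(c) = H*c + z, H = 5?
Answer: 74382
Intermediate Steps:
t(c) = -4 + 5*c (t(c) = 5*c - 4 = -4 + 5*c)
k = -154 (k = -136 - 18 = -154)
X = -483 (X = (16 + 7)*((-4 + 5*(-5)) + 8) = 23*((-4 - 25) + 8) = 23*(-29 + 8) = 23*(-21) = -483)
X*k = -483*(-154) = 74382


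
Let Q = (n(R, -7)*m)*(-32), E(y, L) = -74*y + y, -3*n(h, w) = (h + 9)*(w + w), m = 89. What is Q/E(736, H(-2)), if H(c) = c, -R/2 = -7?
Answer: 1246/219 ≈ 5.6895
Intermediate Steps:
R = 14 (R = -2*(-7) = 14)
n(h, w) = -2*w*(9 + h)/3 (n(h, w) = -(h + 9)*(w + w)/3 = -(9 + h)*2*w/3 = -2*w*(9 + h)/3)
E(y, L) = -73*y
Q = -917056/3 (Q = (-⅔*(-7)*(9 + 14)*89)*(-32) = (-⅔*(-7)*23*89)*(-32) = ((322/3)*89)*(-32) = (28658/3)*(-32) = -917056/3 ≈ -3.0569e+5)
Q/E(736, H(-2)) = -917056/(3*((-73*736))) = -917056/3/(-53728) = -917056/3*(-1/53728) = 1246/219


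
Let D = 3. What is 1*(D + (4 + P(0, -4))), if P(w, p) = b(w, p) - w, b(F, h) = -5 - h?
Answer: 6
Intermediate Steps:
P(w, p) = -5 - p - w (P(w, p) = (-5 - p) - w = -5 - p - w)
1*(D + (4 + P(0, -4))) = 1*(3 + (4 + (-5 - 1*(-4) - 1*0))) = 1*(3 + (4 + (-5 + 4 + 0))) = 1*(3 + (4 - 1)) = 1*(3 + 3) = 1*6 = 6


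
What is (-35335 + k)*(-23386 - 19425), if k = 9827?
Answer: 1092022988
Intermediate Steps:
(-35335 + k)*(-23386 - 19425) = (-35335 + 9827)*(-23386 - 19425) = -25508*(-42811) = 1092022988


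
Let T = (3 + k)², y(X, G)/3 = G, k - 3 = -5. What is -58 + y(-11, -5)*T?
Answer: -73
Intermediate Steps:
k = -2 (k = 3 - 5 = -2)
y(X, G) = 3*G
T = 1 (T = (3 - 2)² = 1² = 1)
-58 + y(-11, -5)*T = -58 + (3*(-5))*1 = -58 - 15*1 = -58 - 15 = -73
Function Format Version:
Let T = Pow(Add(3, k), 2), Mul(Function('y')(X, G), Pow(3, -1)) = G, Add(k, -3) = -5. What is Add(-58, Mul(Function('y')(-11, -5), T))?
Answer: -73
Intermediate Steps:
k = -2 (k = Add(3, -5) = -2)
Function('y')(X, G) = Mul(3, G)
T = 1 (T = Pow(Add(3, -2), 2) = Pow(1, 2) = 1)
Add(-58, Mul(Function('y')(-11, -5), T)) = Add(-58, Mul(Mul(3, -5), 1)) = Add(-58, Mul(-15, 1)) = Add(-58, -15) = -73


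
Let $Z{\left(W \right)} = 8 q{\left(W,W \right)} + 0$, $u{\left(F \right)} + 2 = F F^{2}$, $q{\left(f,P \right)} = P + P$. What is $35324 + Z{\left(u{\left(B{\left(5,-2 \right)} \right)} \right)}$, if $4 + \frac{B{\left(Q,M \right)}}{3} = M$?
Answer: $-58020$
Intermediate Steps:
$B{\left(Q,M \right)} = -12 + 3 M$
$q{\left(f,P \right)} = 2 P$
$u{\left(F \right)} = -2 + F^{3}$ ($u{\left(F \right)} = -2 + F F^{2} = -2 + F^{3}$)
$Z{\left(W \right)} = 16 W$ ($Z{\left(W \right)} = 8 \cdot 2 W + 0 = 16 W + 0 = 16 W$)
$35324 + Z{\left(u{\left(B{\left(5,-2 \right)} \right)} \right)} = 35324 + 16 \left(-2 + \left(-12 + 3 \left(-2\right)\right)^{3}\right) = 35324 + 16 \left(-2 + \left(-12 - 6\right)^{3}\right) = 35324 + 16 \left(-2 + \left(-18\right)^{3}\right) = 35324 + 16 \left(-2 - 5832\right) = 35324 + 16 \left(-5834\right) = 35324 - 93344 = -58020$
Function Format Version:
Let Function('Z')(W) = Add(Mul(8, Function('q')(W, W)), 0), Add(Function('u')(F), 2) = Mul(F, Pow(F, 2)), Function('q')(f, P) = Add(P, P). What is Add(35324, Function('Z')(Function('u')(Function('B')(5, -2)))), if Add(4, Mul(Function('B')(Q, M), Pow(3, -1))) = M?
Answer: -58020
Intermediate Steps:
Function('B')(Q, M) = Add(-12, Mul(3, M))
Function('q')(f, P) = Mul(2, P)
Function('u')(F) = Add(-2, Pow(F, 3)) (Function('u')(F) = Add(-2, Mul(F, Pow(F, 2))) = Add(-2, Pow(F, 3)))
Function('Z')(W) = Mul(16, W) (Function('Z')(W) = Add(Mul(8, Mul(2, W)), 0) = Add(Mul(16, W), 0) = Mul(16, W))
Add(35324, Function('Z')(Function('u')(Function('B')(5, -2)))) = Add(35324, Mul(16, Add(-2, Pow(Add(-12, Mul(3, -2)), 3)))) = Add(35324, Mul(16, Add(-2, Pow(Add(-12, -6), 3)))) = Add(35324, Mul(16, Add(-2, Pow(-18, 3)))) = Add(35324, Mul(16, Add(-2, -5832))) = Add(35324, Mul(16, -5834)) = Add(35324, -93344) = -58020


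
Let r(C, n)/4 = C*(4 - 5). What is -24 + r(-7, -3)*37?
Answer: 1012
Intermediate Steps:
r(C, n) = -4*C (r(C, n) = 4*(C*(4 - 5)) = 4*(C*(-1)) = 4*(-C) = -4*C)
-24 + r(-7, -3)*37 = -24 - 4*(-7)*37 = -24 + 28*37 = -24 + 1036 = 1012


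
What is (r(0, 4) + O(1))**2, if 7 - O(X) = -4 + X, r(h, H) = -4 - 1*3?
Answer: 9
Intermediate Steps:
r(h, H) = -7 (r(h, H) = -4 - 3 = -7)
O(X) = 11 - X (O(X) = 7 - (-4 + X) = 7 + (4 - X) = 11 - X)
(r(0, 4) + O(1))**2 = (-7 + (11 - 1*1))**2 = (-7 + (11 - 1))**2 = (-7 + 10)**2 = 3**2 = 9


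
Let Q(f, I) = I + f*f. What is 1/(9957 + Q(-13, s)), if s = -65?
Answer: 1/10061 ≈ 9.9394e-5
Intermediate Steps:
Q(f, I) = I + f²
1/(9957 + Q(-13, s)) = 1/(9957 + (-65 + (-13)²)) = 1/(9957 + (-65 + 169)) = 1/(9957 + 104) = 1/10061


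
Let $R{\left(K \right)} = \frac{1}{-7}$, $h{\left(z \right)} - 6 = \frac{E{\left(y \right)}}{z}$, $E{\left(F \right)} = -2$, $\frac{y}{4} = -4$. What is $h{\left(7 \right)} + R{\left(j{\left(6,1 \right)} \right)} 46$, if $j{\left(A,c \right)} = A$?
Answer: $- \frac{6}{7} \approx -0.85714$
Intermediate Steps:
$y = -16$ ($y = 4 \left(-4\right) = -16$)
$h{\left(z \right)} = 6 - \frac{2}{z}$
$R{\left(K \right)} = - \frac{1}{7}$
$h{\left(7 \right)} + R{\left(j{\left(6,1 \right)} \right)} 46 = \left(6 - \frac{2}{7}\right) - \frac{46}{7} = \frac{40}{7} - \frac{46}{7} = - \frac{6}{7}$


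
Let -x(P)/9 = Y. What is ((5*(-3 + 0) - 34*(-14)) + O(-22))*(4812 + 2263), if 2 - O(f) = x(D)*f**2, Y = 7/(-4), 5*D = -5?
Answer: -50657000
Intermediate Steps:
D = -1 (D = (1/5)*(-5) = -1)
Y = -7/4 (Y = 7*(-1/4) = -7/4 ≈ -1.7500)
x(P) = 63/4 (x(P) = -9*(-7/4) = 63/4)
O(f) = 2 - 63*f**2/4
((5*(-3 + 0) - 34*(-14)) + O(-22))*(4812 + 2263) = ((5*(-3 + 0) - 34*(-14)) + (2 - 63/4*(-22)**2))*(4812 + 2263) = ((5*(-3) + 476) + (2 - 63/4*484))*7075 = ((-15 + 476) + (2 - 7623))*7075 = (461 - 7621)*7075 = -7160*7075 = -50657000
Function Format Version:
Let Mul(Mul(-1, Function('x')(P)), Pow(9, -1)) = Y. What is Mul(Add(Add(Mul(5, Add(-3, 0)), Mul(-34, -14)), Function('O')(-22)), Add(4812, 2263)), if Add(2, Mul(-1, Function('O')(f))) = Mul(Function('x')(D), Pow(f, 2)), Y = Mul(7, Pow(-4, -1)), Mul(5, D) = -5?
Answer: -50657000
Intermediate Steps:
D = -1 (D = Mul(Rational(1, 5), -5) = -1)
Y = Rational(-7, 4) (Y = Mul(7, Rational(-1, 4)) = Rational(-7, 4) ≈ -1.7500)
Function('x')(P) = Rational(63, 4) (Function('x')(P) = Mul(-9, Rational(-7, 4)) = Rational(63, 4))
Function('O')(f) = Add(2, Mul(Rational(-63, 4), Pow(f, 2))) (Function('O')(f) = Add(2, Mul(-1, Mul(Rational(63, 4), Pow(f, 2)))) = Add(2, Mul(Rational(-63, 4), Pow(f, 2))))
Mul(Add(Add(Mul(5, Add(-3, 0)), Mul(-34, -14)), Function('O')(-22)), Add(4812, 2263)) = Mul(Add(Add(Mul(5, Add(-3, 0)), Mul(-34, -14)), Add(2, Mul(Rational(-63, 4), Pow(-22, 2)))), Add(4812, 2263)) = Mul(Add(Add(Mul(5, -3), 476), Add(2, Mul(Rational(-63, 4), 484))), 7075) = Mul(Add(Add(-15, 476), Add(2, -7623)), 7075) = Mul(Add(461, -7621), 7075) = Mul(-7160, 7075) = -50657000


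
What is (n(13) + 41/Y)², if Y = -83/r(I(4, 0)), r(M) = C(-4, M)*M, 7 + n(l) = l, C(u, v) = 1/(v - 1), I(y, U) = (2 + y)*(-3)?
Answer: 76108176/2486929 ≈ 30.603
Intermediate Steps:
I(y, U) = -6 - 3*y
C(u, v) = 1/(-1 + v)
n(l) = -7 + l
r(M) = M/(-1 + M)
Y = -1577/18 (Y = -83*(-1 + (-6 - 3*4))/(-6 - 3*4) = -83*(-1 + (-6 - 12))/(-6 - 12) = -83/((-18/(-1 - 18))) = -83/((-18/(-19))) = -83/((-18*(-1/19))) = -83/18/19 = -83*19/18 = -1577/18 ≈ -87.611)
(n(13) + 41/Y)² = ((-7 + 13) + 41/(-1577/18))² = (6 + 41*(-18/1577))² = (6 - 738/1577)² = (8724/1577)² = 76108176/2486929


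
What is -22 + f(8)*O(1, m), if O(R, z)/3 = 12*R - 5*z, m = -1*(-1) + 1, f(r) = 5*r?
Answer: 218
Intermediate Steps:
m = 2 (m = 1 + 1 = 2)
O(R, z) = -15*z + 36*R (O(R, z) = 3*(12*R - 5*z) = 3*(-5*z + 12*R) = -15*z + 36*R)
-22 + f(8)*O(1, m) = -22 + (5*8)*(-15*2 + 36*1) = -22 + 40*(-30 + 36) = -22 + 40*6 = -22 + 240 = 218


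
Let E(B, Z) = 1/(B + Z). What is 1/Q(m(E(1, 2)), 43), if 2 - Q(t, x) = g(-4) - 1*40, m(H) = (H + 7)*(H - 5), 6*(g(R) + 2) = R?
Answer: 3/134 ≈ 0.022388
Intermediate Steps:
g(R) = -2 + R/6
m(H) = (-5 + H)*(7 + H) (m(H) = (7 + H)*(-5 + H) = (-5 + H)*(7 + H))
Q(t, x) = 134/3 (Q(t, x) = 2 - ((-2 + (⅙)*(-4)) - 1*40) = 2 - ((-2 - ⅔) - 40) = 2 - (-8/3 - 40) = 2 - 1*(-128/3) = 2 + 128/3 = 134/3)
1/Q(m(E(1, 2)), 43) = 1/(134/3) = 3/134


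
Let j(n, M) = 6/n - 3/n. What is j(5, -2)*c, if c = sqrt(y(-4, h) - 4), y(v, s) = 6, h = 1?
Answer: 3*sqrt(2)/5 ≈ 0.84853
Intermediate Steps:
c = sqrt(2) (c = sqrt(6 - 4) = sqrt(2) ≈ 1.4142)
j(n, M) = 3/n
j(5, -2)*c = (3/5)*sqrt(2) = (3*(1/5))*sqrt(2) = 3*sqrt(2)/5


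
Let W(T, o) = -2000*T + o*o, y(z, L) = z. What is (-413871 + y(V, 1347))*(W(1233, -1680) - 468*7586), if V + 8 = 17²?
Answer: 1320943594320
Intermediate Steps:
V = 281 (V = -8 + 17² = -8 + 289 = 281)
W(T, o) = o² - 2000*T (W(T, o) = -2000*T + o² = o² - 2000*T)
(-413871 + y(V, 1347))*(W(1233, -1680) - 468*7586) = (-413871 + 281)*(((-1680)² - 2000*1233) - 468*7586) = -413590*((2822400 - 2466000) - 3550248) = -413590*(356400 - 3550248) = -413590*(-3193848) = 1320943594320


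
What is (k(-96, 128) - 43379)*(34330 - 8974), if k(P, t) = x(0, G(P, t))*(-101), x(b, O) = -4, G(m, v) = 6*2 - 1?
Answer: -1089674100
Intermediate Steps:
G(m, v) = 11 (G(m, v) = 12 - 1 = 11)
k(P, t) = 404 (k(P, t) = -4*(-101) = 404)
(k(-96, 128) - 43379)*(34330 - 8974) = (404 - 43379)*(34330 - 8974) = -42975*25356 = -1089674100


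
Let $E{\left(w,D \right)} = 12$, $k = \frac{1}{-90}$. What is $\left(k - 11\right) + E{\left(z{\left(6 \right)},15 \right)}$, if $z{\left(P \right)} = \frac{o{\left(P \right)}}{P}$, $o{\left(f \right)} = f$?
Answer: $\frac{89}{90} \approx 0.98889$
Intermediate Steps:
$k = - \frac{1}{90} \approx -0.011111$
$z{\left(P \right)} = 1$ ($z{\left(P \right)} = \frac{P}{P} = 1$)
$\left(k - 11\right) + E{\left(z{\left(6 \right)},15 \right)} = \left(- \frac{1}{90} - 11\right) + 12 = - \frac{991}{90} + 12 = \frac{89}{90}$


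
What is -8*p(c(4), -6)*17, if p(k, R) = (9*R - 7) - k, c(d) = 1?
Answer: 8432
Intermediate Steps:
p(k, R) = -7 - k + 9*R (p(k, R) = (-7 + 9*R) - k = -7 - k + 9*R)
-8*p(c(4), -6)*17 = -8*(-7 - 1*1 + 9*(-6))*17 = -8*(-7 - 1 - 54)*17 = -8*(-62)*17 = 496*17 = 8432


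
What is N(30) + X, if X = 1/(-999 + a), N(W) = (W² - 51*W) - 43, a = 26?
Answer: -654830/973 ≈ -673.00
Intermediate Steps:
N(W) = -43 + W² - 51*W
X = -1/973 (X = 1/(-999 + 26) = 1/(-973) = -1/973 ≈ -0.0010277)
N(30) + X = (-43 + 30² - 51*30) - 1/973 = (-43 + 900 - 1530) - 1/973 = -673 - 1/973 = -654830/973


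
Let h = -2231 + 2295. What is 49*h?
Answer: 3136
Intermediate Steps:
h = 64
49*h = 49*64 = 3136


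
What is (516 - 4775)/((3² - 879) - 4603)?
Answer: 4259/5473 ≈ 0.77818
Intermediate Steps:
(516 - 4775)/((3² - 879) - 4603) = -4259/((9 - 879) - 4603) = -4259/(-870 - 4603) = -4259/(-5473) = -4259*(-1/5473) = 4259/5473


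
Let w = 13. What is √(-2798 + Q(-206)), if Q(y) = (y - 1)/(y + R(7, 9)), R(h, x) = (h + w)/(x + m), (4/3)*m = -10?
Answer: I*√3233246/34 ≈ 52.886*I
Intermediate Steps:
m = -15/2 (m = (¾)*(-10) = -15/2 ≈ -7.5000)
R(h, x) = (13 + h)/(-15/2 + x) (R(h, x) = (h + 13)/(x - 15/2) = (13 + h)/(-15/2 + x))
Q(y) = (-1 + y)/(40/3 + y) (Q(y) = (y - 1)/(y + 2*(13 + 7)/(-15 + 2*9)) = (-1 + y)/(y + 2*20/(-15 + 18)) = (-1 + y)/(y + 2*20/3) = (-1 + y)/(y + 2*(⅓)*20) = (-1 + y)/(y + 40/3) = (-1 + y)/(40/3 + y))
√(-2798 + Q(-206)) = √(-2798 + 3*(-1 - 206)/(40 + 3*(-206))) = √(-2798 + 3*(-207)/(40 - 618)) = √(-2798 + 3*(-207)/(-578)) = √(-2798 + 3*(-1/578)*(-207)) = √(-2798 + 621/578) = √(-1616623/578) = I*√3233246/34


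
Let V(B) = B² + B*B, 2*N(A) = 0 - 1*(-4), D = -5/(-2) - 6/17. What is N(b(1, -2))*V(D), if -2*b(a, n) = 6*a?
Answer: 5329/289 ≈ 18.439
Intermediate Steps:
b(a, n) = -3*a
D = 73/34 (D = -5*(-½) - 6*1/17 = 5/2 - 6/17 = 73/34 ≈ 2.1471)
N(A) = 2 (N(A) = (0 - 1*(-4))/2 = (0 + 4)/2 = (½)*4 = 2)
V(B) = 2*B² (V(B) = B² + B² = 2*B²)
N(b(1, -2))*V(D) = 2*(2*(73/34)²) = 2*(2*(5329/1156)) = 2*(5329/578) = 5329/289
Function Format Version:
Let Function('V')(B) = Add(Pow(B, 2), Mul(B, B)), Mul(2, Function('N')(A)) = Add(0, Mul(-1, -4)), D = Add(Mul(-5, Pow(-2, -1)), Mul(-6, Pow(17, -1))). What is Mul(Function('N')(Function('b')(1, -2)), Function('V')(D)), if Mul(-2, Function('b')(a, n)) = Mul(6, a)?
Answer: Rational(5329, 289) ≈ 18.439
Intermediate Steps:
Function('b')(a, n) = Mul(-3, a) (Function('b')(a, n) = Mul(Rational(-1, 2), Mul(6, a)) = Mul(-3, a))
D = Rational(73, 34) (D = Add(Mul(-5, Rational(-1, 2)), Mul(-6, Rational(1, 17))) = Add(Rational(5, 2), Rational(-6, 17)) = Rational(73, 34) ≈ 2.1471)
Function('N')(A) = 2 (Function('N')(A) = Mul(Rational(1, 2), Add(0, Mul(-1, -4))) = Mul(Rational(1, 2), Add(0, 4)) = Mul(Rational(1, 2), 4) = 2)
Function('V')(B) = Mul(2, Pow(B, 2)) (Function('V')(B) = Add(Pow(B, 2), Pow(B, 2)) = Mul(2, Pow(B, 2)))
Mul(Function('N')(Function('b')(1, -2)), Function('V')(D)) = Mul(2, Mul(2, Pow(Rational(73, 34), 2))) = Mul(2, Mul(2, Rational(5329, 1156))) = Mul(2, Rational(5329, 578)) = Rational(5329, 289)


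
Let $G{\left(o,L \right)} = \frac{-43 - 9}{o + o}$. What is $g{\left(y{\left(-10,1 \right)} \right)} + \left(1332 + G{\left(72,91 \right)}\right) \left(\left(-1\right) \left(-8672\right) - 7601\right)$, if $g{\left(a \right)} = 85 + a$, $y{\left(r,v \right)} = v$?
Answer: $\frac{5705085}{4} \approx 1.4263 \cdot 10^{6}$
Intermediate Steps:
$G{\left(o,L \right)} = - \frac{26}{o}$ ($G{\left(o,L \right)} = - \frac{52}{2 o} = - 52 \frac{1}{2 o} = - \frac{26}{o}$)
$g{\left(y{\left(-10,1 \right)} \right)} + \left(1332 + G{\left(72,91 \right)}\right) \left(\left(-1\right) \left(-8672\right) - 7601\right) = \left(85 + 1\right) + \left(1332 - \frac{26}{72}\right) \left(\left(-1\right) \left(-8672\right) - 7601\right) = 86 + \left(1332 - \frac{13}{36}\right) \left(8672 - 7601\right) = 86 + \left(1332 - \frac{13}{36}\right) 1071 = 86 + \frac{47939}{36} \cdot 1071 = 86 + \frac{5704741}{4} = \frac{5705085}{4}$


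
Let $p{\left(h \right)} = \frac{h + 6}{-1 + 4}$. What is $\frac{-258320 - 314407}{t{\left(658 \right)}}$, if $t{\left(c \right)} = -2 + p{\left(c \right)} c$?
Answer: $- \frac{1718181}{436906} \approx -3.9326$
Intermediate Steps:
$p{\left(h \right)} = 2 + \frac{h}{3}$ ($p{\left(h \right)} = \frac{6 + h}{3} = \left(6 + h\right) \frac{1}{3} = 2 + \frac{h}{3}$)
$t{\left(c \right)} = -2 + c \left(2 + \frac{c}{3}\right)$ ($t{\left(c \right)} = -2 + \left(2 + \frac{c}{3}\right) c = -2 + c \left(2 + \frac{c}{3}\right)$)
$\frac{-258320 - 314407}{t{\left(658 \right)}} = \frac{-258320 - 314407}{-2 + \frac{1}{3} \cdot 658 \left(6 + 658\right)} = \frac{-258320 - 314407}{-2 + \frac{1}{3} \cdot 658 \cdot 664} = - \frac{572727}{-2 + \frac{436912}{3}} = - \frac{572727}{\frac{436906}{3}} = \left(-572727\right) \frac{3}{436906} = - \frac{1718181}{436906}$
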